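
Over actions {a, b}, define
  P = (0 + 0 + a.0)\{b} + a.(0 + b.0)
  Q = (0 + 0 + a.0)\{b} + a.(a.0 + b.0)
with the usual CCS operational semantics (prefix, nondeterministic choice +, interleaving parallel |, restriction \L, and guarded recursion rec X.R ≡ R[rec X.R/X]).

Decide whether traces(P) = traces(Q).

Reachable graph of P (4 states):
  u0 = (0 + 0 + a.0)\{b} + a.(0 + b.0) → =a=> u1, =a=> u2
  u1 = 0 + b.0 → =b=> u3
  u2 = 0\{b} → ·
  u3 = 0 → ·
Reachable graph of Q (4 states):
  v0 = (0 + 0 + a.0)\{b} + a.(a.0 + b.0) → =a=> v1, =a=> v2
  v1 = 0\{b} → ·
  v2 = a.0 + b.0 → =a=> v3, =b=> v3
  v3 = 0 → ·
Run σ = ⟨aa⟩ on Q: start {v0}
  [1] a ⇒ {v1, v2}
  [2] a ⇒ {v3}
  Q completes σ.
Run σ = ⟨aa⟩ on P: start {u0}
  [1] a ⇒ {u1, u2}
  [2] a ⇒ ∅  — P cannot continue

NO — witness ⟨aa⟩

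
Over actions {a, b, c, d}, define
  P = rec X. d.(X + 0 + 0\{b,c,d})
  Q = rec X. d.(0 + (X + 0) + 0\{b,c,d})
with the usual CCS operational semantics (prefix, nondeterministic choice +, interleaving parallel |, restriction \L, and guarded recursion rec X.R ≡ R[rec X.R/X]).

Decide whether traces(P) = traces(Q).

LTS(P): 2 reachable states
  u0 = rec X. d.(X + 0 + 0\{b,c,d}) has moves —d→ u1
  u1 = (rec X. d.(X + 0 + 0\{b,c,d})) + 0 + 0\{b,c,d} has moves —d→ u1
LTS(Q): 2 reachable states
  v0 = rec X. d.(0 + (X + 0) + 0\{b,c,d}) has moves —d→ v1
  v1 = 0 + ((rec X. d.(0 + (X + 0) + 0\{b,c,d})) + 0) + 0\{b,c,d} has moves —d→ v1
Bisimilarity quotient blocks:
  B0 = {u0, u1, v0, v1}
u0 ∈ B0, v0 ∈ B0 → same block
Bisimilar ⇒ trace-equivalent.

traces(P) = traces(Q)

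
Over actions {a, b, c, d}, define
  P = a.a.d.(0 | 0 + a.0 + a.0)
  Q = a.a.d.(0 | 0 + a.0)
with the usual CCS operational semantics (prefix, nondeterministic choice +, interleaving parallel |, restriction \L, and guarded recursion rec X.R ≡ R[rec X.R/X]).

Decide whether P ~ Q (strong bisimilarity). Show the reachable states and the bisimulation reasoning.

YES

LTS(P): 5 reachable states
  u0 = a.a.d.(0 | 0 + a.0 + a.0) has moves =a=> u1
  u1 = a.d.(0 | 0 + a.0 + a.0) has moves =a=> u2
  u2 = d.(0 | 0 + a.0 + a.0) has moves =d=> u3
  u3 = 0 | 0 + a.0 + a.0 has moves =a=> u4
  u4 = 0 has moves ·
LTS(Q): 5 reachable states
  v0 = a.a.d.(0 | 0 + a.0) has moves =a=> v1
  v1 = a.d.(0 | 0 + a.0) has moves =a=> v2
  v2 = d.(0 | 0 + a.0) has moves =d=> v3
  v3 = 0 | 0 + a.0 has moves =a=> v4
  v4 = 0 has moves ·
Coarsest stable partition (strong bisimilarity classes):
  B0 = {u0, v0}
  B1 = {u1, v1}
  B2 = {u2, v2}
  B3 = {u3, v3}
  B4 = {u4, v4}
u0 ∈ B0, v0 ∈ B0 → same block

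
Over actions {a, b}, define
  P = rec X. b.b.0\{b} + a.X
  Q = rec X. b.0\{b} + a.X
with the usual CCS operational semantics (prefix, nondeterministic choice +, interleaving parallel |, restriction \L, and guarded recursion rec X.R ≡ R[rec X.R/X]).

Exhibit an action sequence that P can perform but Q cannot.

bb

Reachable graph of P (3 states):
  m0 = rec X. b.b.0\{b} + a.X ⊢ --a--▸ m0, --b--▸ m1
  m1 = b.0\{b} ⊢ --b--▸ m2
  m2 = 0\{b} ⊢ (no moves)
Reachable graph of Q (2 states):
  n0 = rec X. b.0\{b} + a.X ⊢ --a--▸ n0, --b--▸ n1
  n1 = 0\{b} ⊢ (no moves)
Run σ = ⟨bb⟩ on P: start {m0}
  step 1 (b): {m1}
  step 2 (b): {m2}
  — P admits the full trace.
Run σ = ⟨bb⟩ on Q: start {n0}
  step 1 (b): {n1}
  step 2 (b): ∅ (Q stuck)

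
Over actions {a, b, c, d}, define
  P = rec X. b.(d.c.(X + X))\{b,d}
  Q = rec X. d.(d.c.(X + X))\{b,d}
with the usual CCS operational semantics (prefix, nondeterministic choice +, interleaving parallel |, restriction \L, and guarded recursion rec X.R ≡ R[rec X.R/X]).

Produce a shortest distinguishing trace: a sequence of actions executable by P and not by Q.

b

LTS(P): 2 reachable states
  m0 = rec X. b.(d.c.(X + X))\{b,d} → =b=> m1
  m1 = (d.c.((rec X. b.(d.c.(X + X))\{b,d}) + (rec X. b.(d.c.(X + X))\{b,d})))\{b,d} → (no moves)
LTS(Q): 2 reachable states
  n0 = rec X. d.(d.c.(X + X))\{b,d} → =d=> n1
  n1 = (d.c.((rec X. d.(d.c.(X + X))\{b,d}) + (rec X. d.(d.c.(X + X))\{b,d})))\{b,d} → (no moves)
Executing b from P (initial set {m0}):
  after b @ step 1: {m1}
  ✓ P
Executing b from Q (initial set {n0}):
  after b @ step 1: no successor for Q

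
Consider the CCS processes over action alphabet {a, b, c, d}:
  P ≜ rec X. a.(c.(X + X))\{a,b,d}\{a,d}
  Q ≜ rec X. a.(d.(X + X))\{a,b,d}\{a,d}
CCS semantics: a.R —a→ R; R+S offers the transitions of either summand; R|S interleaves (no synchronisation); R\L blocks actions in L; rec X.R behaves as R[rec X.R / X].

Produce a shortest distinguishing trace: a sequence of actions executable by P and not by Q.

ac

Reachable graph of P (3 states):
  p0 = rec X. a.(c.(X + X))\{a,b,d}\{a,d} has moves =a=> p1
  p1 = (c.((rec X. a.(c.(X + X))\{a,b,d}\{a,d}) + (rec X. a.(c.(X + X))\{a,b,d}\{a,d})))\{a,b,d}\{a,d} has moves =c=> p2
  p2 = ((rec X. a.(c.(X + X))\{a,b,d}\{a,d}) + (rec X. a.(c.(X + X))\{a,b,d}\{a,d}))\{a,b,d}\{a,d} has moves stopped
Reachable graph of Q (2 states):
  q0 = rec X. a.(d.(X + X))\{a,b,d}\{a,d} has moves =a=> q1
  q1 = (d.((rec X. a.(d.(X + X))\{a,b,d}\{a,d}) + (rec X. a.(d.(X + X))\{a,b,d}\{a,d})))\{a,b,d}\{a,d} has moves stopped
Executing ac from P (initial set {p0}):
  [1] a ⇒ {p1}
  [2] c ⇒ {p2}
  — P admits the full trace.
Executing ac from Q (initial set {q0}):
  [1] a ⇒ {q1}
  [2] c ⇒ ∅  — Q cannot continue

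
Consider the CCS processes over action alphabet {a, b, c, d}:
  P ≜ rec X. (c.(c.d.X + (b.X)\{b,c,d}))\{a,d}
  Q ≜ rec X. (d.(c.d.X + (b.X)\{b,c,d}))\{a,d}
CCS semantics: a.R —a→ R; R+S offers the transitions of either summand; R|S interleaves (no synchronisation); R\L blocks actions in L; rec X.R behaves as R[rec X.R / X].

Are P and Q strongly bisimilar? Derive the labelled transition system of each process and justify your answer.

LTS(P): 3 reachable states
  p0 = rec X. (c.(c.d.X + (b.X)\{b,c,d}))\{a,d} :: =c=> p1
  p1 = (c.d.(rec X. (c.(c.d.X + (b.X)\{b,c,d}))\{a,d}) + (b.(rec X. (c.(c.d.X + (b.X)\{b,c,d}))\{a,d}))\{b,c,d})\{a,d} :: =c=> p2
  p2 = (d.(rec X. (c.(c.d.X + (b.X)\{b,c,d}))\{a,d}))\{a,d} :: deadlocked
LTS(Q): 1 reachable states
  q0 = rec X. (d.(c.d.X + (b.X)\{b,c,d}))\{a,d} :: deadlocked
Bisimilarity quotient blocks:
  B0 = {p0}
  B1 = {p1}
  B2 = {p2, q0}
p0 ∈ B0, q0 ∈ B2 → different blocks

P ≁ Q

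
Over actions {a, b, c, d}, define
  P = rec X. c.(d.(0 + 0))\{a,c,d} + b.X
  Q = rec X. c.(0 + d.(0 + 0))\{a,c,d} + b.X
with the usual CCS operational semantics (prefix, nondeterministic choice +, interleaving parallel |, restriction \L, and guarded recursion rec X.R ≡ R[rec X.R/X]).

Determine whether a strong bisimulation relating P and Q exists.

P's transition system — 2 states:
  s0 = rec X. c.(d.(0 + 0))\{a,c,d} + b.X has moves -b-> s0, -c-> s1
  s1 = (d.(0 + 0))\{a,c,d} has moves stopped
Q's transition system — 2 states:
  t0 = rec X. c.(0 + d.(0 + 0))\{a,c,d} + b.X has moves -b-> t0, -c-> t1
  t1 = (0 + d.(0 + 0))\{a,c,d} has moves stopped
Bisimilarity quotient blocks:
  B0 = {s0, t0}
  B1 = {s1, t1}
s0 ∈ B0, t0 ∈ B0 → same block

P ~ Q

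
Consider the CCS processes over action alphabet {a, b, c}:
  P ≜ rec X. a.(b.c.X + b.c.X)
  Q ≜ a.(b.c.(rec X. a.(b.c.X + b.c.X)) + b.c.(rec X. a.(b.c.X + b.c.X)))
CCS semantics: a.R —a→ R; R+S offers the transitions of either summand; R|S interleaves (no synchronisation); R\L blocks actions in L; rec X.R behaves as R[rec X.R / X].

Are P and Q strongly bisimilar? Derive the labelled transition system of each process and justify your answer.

Reachable graph of P (3 states):
  u0 = rec X. a.(b.c.X + b.c.X) :: --a--▸ u1
  u1 = b.c.(rec X. a.(b.c.X + b.c.X)) + b.c.(rec X. a.(b.c.X + b.c.X)) :: --b--▸ u2
  u2 = c.(rec X. a.(b.c.X + b.c.X)) :: --c--▸ u0
Reachable graph of Q (4 states):
  v0 = a.(b.c.(rec X. a.(b.c.X + b.c.X)) + b.c.(rec X. a.(b.c.X + b.c.X))) :: --a--▸ v1
  v1 = b.c.(rec X. a.(b.c.X + b.c.X)) + b.c.(rec X. a.(b.c.X + b.c.X)) :: --b--▸ v2
  v2 = c.(rec X. a.(b.c.X + b.c.X)) :: --c--▸ v3
  v3 = rec X. a.(b.c.X + b.c.X) :: --a--▸ v1
Coarsest stable partition (strong bisimilarity classes):
  B0 = {u0, v0, v3}
  B1 = {u1, v1}
  B2 = {u2, v2}
u0 ∈ B0, v0 ∈ B0 → same block

bisimilar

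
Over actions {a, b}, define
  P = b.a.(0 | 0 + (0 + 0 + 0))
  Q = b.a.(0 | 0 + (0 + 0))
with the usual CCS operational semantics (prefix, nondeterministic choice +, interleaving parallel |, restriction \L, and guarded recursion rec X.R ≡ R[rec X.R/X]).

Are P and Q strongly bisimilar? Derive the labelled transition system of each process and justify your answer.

bisimilar

P's transition system — 3 states:
  p0 = b.a.(0 | 0 + (0 + 0 + 0)) ⊢ -b-> p1
  p1 = a.(0 | 0 + (0 + 0 + 0)) ⊢ -a-> p2
  p2 = 0 | 0 + (0 + 0 + 0) ⊢ ·
Q's transition system — 3 states:
  q0 = b.a.(0 | 0 + (0 + 0)) ⊢ -b-> q1
  q1 = a.(0 | 0 + (0 + 0)) ⊢ -a-> q2
  q2 = 0 | 0 + (0 + 0) ⊢ ·
Bisimilarity quotient blocks:
  B0 = {p0, q0}
  B1 = {p1, q1}
  B2 = {p2, q2}
p0 ∈ B0, q0 ∈ B0 → same block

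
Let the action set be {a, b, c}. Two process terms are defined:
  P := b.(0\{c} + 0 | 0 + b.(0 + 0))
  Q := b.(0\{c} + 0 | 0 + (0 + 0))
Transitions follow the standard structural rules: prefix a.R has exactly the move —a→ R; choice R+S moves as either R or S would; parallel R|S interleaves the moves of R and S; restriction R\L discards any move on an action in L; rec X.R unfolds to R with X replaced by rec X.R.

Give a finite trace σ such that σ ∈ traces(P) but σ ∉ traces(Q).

P's transition system — 3 states:
  p0 = b.(0\{c} + 0 | 0 + b.(0 + 0)) ⊢ =b=> p1
  p1 = 0\{c} + 0 | 0 + b.(0 + 0) ⊢ =b=> p2
  p2 = 0 + 0 ⊢ ·
Q's transition system — 2 states:
  q0 = b.(0\{c} + 0 | 0 + (0 + 0)) ⊢ =b=> q1
  q1 = 0\{c} + 0 | 0 + (0 + 0) ⊢ ·
Run σ = ⟨bb⟩ on P: start {p0}
  [1] b ⇒ {p1}
  [2] b ⇒ {p2}
  P completes σ.
Run σ = ⟨bb⟩ on Q: start {q0}
  [1] b ⇒ {q1}
  [2] b ⇒ ∅  — Q cannot continue

bb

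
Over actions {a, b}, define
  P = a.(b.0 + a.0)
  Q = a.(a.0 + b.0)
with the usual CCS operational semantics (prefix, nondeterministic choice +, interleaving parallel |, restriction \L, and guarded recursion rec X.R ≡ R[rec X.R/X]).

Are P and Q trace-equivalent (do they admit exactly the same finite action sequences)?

YES

LTS(P): 3 reachable states
  m0 = a.(b.0 + a.0) → --a--▸ m1
  m1 = b.0 + a.0 → --a--▸ m2, --b--▸ m2
  m2 = 0 → ∅
LTS(Q): 3 reachable states
  n0 = a.(a.0 + b.0) → --a--▸ n1
  n1 = a.0 + b.0 → --a--▸ n2, --b--▸ n2
  n2 = 0 → ∅
Bisimilarity quotient blocks:
  B0 = {m0, n0}
  B1 = {m1, n1}
  B2 = {m2, n2}
m0 ∈ B0, n0 ∈ B0 → same block
Bisimilar ⇒ trace-equivalent.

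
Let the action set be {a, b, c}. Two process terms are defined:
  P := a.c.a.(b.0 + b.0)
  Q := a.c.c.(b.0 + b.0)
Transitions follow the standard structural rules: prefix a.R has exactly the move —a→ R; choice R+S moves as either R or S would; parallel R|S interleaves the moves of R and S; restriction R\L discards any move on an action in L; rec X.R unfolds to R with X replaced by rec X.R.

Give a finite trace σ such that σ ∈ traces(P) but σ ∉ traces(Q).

Reachable graph of P (5 states):
  u0 = a.c.a.(b.0 + b.0) has moves ··a··> u1
  u1 = c.a.(b.0 + b.0) has moves ··c··> u2
  u2 = a.(b.0 + b.0) has moves ··a··> u3
  u3 = b.0 + b.0 has moves ··b··> u4
  u4 = 0 has moves deadlocked
Reachable graph of Q (5 states):
  v0 = a.c.c.(b.0 + b.0) has moves ··a··> v1
  v1 = c.c.(b.0 + b.0) has moves ··c··> v2
  v2 = c.(b.0 + b.0) has moves ··c··> v3
  v3 = b.0 + b.0 has moves ··b··> v4
  v4 = 0 has moves deadlocked
Trace ⟨aca⟩ through P, begin at {u0}:
  step 1 (a): {u1}
  step 2 (c): {u2}
  step 3 (a): {u3}
  — P admits the full trace.
Trace ⟨aca⟩ through Q, begin at {v0}:
  step 1 (a): {v1}
  step 2 (c): {v2}
  step 3 (a): no successor for Q

aca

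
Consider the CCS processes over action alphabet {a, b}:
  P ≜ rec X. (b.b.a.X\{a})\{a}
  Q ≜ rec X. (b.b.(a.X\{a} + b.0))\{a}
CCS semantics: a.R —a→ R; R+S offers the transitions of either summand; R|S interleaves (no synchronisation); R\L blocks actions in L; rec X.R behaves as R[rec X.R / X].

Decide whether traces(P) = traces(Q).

trace-distinct — witness ⟨bbb⟩

Reachable graph of P (3 states):
  s0 = rec X. (b.b.a.X\{a})\{a} :: -b-> s1
  s1 = (b.a.(rec X. (b.b.a.X\{a})\{a})\{a})\{a} :: -b-> s2
  s2 = (a.(rec X. (b.b.a.X\{a})\{a})\{a})\{a} :: ·
Reachable graph of Q (4 states):
  t0 = rec X. (b.b.(a.X\{a} + b.0))\{a} :: -b-> t1
  t1 = (b.(a.(rec X. (b.b.(a.X\{a} + b.0))\{a})\{a} + b.0))\{a} :: -b-> t2
  t2 = (a.(rec X. (b.b.(a.X\{a} + b.0))\{a})\{a} + b.0)\{a} :: -b-> t3
  t3 = 0\{a} :: ·
Executing bbb from Q (initial set {t0}):
  [1] b ⇒ {t1}
  [2] b ⇒ {t2}
  [3] b ⇒ {t3}
  Q completes σ.
Executing bbb from P (initial set {s0}):
  [1] b ⇒ {s1}
  [2] b ⇒ {s2}
  [3] b ⇒ ∅ (P stuck)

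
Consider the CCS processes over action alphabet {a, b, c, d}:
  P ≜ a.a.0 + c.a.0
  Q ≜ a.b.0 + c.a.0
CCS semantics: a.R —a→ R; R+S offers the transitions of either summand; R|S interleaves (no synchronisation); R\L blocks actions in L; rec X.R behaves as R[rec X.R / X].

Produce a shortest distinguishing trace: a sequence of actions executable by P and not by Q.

P's transition system — 3 states:
  s0 = a.a.0 + c.a.0 has moves =a=> s1, =c=> s1
  s1 = a.0 has moves =a=> s2
  s2 = 0 has moves stopped
Q's transition system — 4 states:
  t0 = a.b.0 + c.a.0 has moves =a=> t1, =c=> t2
  t1 = b.0 has moves =b=> t3
  t2 = a.0 has moves =a=> t3
  t3 = 0 has moves stopped
Run σ = ⟨aa⟩ on P: start {s0}
  step 1 (a): {s1}
  step 2 (a): {s2}
  — P admits the full trace.
Run σ = ⟨aa⟩ on Q: start {t0}
  step 1 (a): {t1}
  step 2 (a): ∅ (Q stuck)

aa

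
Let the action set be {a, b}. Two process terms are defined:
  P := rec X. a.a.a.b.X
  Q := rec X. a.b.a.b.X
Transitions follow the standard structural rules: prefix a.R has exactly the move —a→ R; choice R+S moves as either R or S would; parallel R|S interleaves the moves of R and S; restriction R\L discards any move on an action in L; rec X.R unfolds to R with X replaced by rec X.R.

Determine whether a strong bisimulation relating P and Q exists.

Reachable graph of P (4 states):
  m0 = rec X. a.a.a.b.X :: ··a··> m1
  m1 = a.a.b.(rec X. a.a.a.b.X) :: ··a··> m2
  m2 = a.b.(rec X. a.a.a.b.X) :: ··a··> m3
  m3 = b.(rec X. a.a.a.b.X) :: ··b··> m0
Reachable graph of Q (4 states):
  n0 = rec X. a.b.a.b.X :: ··a··> n1
  n1 = b.a.b.(rec X. a.b.a.b.X) :: ··b··> n2
  n2 = a.b.(rec X. a.b.a.b.X) :: ··a··> n3
  n3 = b.(rec X. a.b.a.b.X) :: ··b··> n0
Bisimilarity quotient blocks:
  B0 = {m0}
  B1 = {m1}
  B2 = {m2}
  B3 = {m3}
  B4 = {n0, n2}
  B5 = {n1, n3}
m0 ∈ B0, n0 ∈ B4 → different blocks

NO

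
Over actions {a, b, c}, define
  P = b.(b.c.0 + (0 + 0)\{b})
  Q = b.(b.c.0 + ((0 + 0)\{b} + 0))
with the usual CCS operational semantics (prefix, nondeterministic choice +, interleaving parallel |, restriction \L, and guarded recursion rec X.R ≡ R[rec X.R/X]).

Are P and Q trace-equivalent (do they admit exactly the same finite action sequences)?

YES

P's transition system — 4 states:
  s0 = b.(b.c.0 + (0 + 0)\{b}) | --b--▸ s1
  s1 = b.c.0 + (0 + 0)\{b} | --b--▸ s2
  s2 = c.0 | --c--▸ s3
  s3 = 0 | ·
Q's transition system — 4 states:
  t0 = b.(b.c.0 + ((0 + 0)\{b} + 0)) | --b--▸ t1
  t1 = b.c.0 + ((0 + 0)\{b} + 0) | --b--▸ t2
  t2 = c.0 | --c--▸ t3
  t3 = 0 | ·
Bisimilarity quotient blocks:
  B0 = {s0, t0}
  B1 = {s1, t1}
  B2 = {s2, t2}
  B3 = {s3, t3}
s0 ∈ B0, t0 ∈ B0 → same block
Bisimilar ⇒ trace-equivalent.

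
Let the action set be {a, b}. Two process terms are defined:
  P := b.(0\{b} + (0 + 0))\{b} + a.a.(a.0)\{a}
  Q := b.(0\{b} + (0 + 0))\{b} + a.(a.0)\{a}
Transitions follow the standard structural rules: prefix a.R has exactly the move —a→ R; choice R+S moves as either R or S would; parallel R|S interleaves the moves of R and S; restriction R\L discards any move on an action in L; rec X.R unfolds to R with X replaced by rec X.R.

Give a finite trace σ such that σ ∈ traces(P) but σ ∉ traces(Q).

Reachable graph of P (4 states):
  u0 = b.(0\{b} + (0 + 0))\{b} + a.a.(a.0)\{a} | --a--▸ u1, --b--▸ u2
  u1 = a.(a.0)\{a} | --a--▸ u3
  u2 = (0\{b} + (0 + 0))\{b} | ∅
  u3 = (a.0)\{a} | ∅
Reachable graph of Q (3 states):
  v0 = b.(0\{b} + (0 + 0))\{b} + a.(a.0)\{a} | --a--▸ v1, --b--▸ v2
  v1 = (a.0)\{a} | ∅
  v2 = (0\{b} + (0 + 0))\{b} | ∅
Run σ = ⟨aa⟩ on P: start {u0}
  [1] a ⇒ {u1}
  [2] a ⇒ {u3}
  ✓ P
Run σ = ⟨aa⟩ on Q: start {v0}
  [1] a ⇒ {v1}
  [2] a ⇒ ∅ (Q stuck)

aa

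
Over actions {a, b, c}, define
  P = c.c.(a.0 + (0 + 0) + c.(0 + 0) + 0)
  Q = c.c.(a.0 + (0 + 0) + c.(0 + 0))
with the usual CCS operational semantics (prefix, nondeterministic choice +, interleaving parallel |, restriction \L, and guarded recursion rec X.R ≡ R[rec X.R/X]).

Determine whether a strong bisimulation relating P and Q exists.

YES

P's transition system — 5 states:
  p0 = c.c.(a.0 + (0 + 0) + c.(0 + 0) + 0) ⊢ ··c··> p1
  p1 = c.(a.0 + (0 + 0) + c.(0 + 0) + 0) ⊢ ··c··> p2
  p2 = a.0 + (0 + 0) + c.(0 + 0) + 0 ⊢ ··a··> p3, ··c··> p4
  p3 = 0 ⊢ (no moves)
  p4 = 0 + 0 ⊢ (no moves)
Q's transition system — 5 states:
  q0 = c.c.(a.0 + (0 + 0) + c.(0 + 0)) ⊢ ··c··> q1
  q1 = c.(a.0 + (0 + 0) + c.(0 + 0)) ⊢ ··c··> q2
  q2 = a.0 + (0 + 0) + c.(0 + 0) ⊢ ··a··> q3, ··c··> q4
  q3 = 0 ⊢ (no moves)
  q4 = 0 + 0 ⊢ (no moves)
Coarsest stable partition (strong bisimilarity classes):
  B0 = {p0, q0}
  B1 = {p1, q1}
  B2 = {p2, q2}
  B3 = {p3, p4, q3, q4}
p0 ∈ B0, q0 ∈ B0 → same block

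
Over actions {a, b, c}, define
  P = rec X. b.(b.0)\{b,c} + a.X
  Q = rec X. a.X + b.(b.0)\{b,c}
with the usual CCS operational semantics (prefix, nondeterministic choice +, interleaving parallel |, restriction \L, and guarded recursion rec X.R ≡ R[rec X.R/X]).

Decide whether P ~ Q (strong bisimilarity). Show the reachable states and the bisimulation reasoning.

Reachable graph of P (2 states):
  s0 = rec X. b.(b.0)\{b,c} + a.X | —a→ s0, —b→ s1
  s1 = (b.0)\{b,c} | deadlocked
Reachable graph of Q (2 states):
  t0 = rec X. a.X + b.(b.0)\{b,c} | —a→ t0, —b→ t1
  t1 = (b.0)\{b,c} | deadlocked
Partition-refinement fixed point:
  B0 = {s0, t0}
  B1 = {s1, t1}
s0 ∈ B0, t0 ∈ B0 → same block

P ~ Q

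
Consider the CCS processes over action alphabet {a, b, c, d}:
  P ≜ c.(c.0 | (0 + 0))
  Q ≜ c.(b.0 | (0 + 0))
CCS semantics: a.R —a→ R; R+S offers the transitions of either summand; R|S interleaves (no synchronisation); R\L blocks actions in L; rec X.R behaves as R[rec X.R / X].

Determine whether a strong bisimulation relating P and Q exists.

Reachable graph of P (3 states):
  s0 = c.(c.0 | (0 + 0)) → ··c··> s1
  s1 = c.0 | (0 + 0) → ··c··> s2
  s2 = 0 | (0 + 0) → (no moves)
Reachable graph of Q (3 states):
  t0 = c.(b.0 | (0 + 0)) → ··c··> t1
  t1 = b.0 | (0 + 0) → ··b··> t2
  t2 = 0 | (0 + 0) → (no moves)
Coarsest stable partition (strong bisimilarity classes):
  B0 = {s0}
  B1 = {s1}
  B2 = {s2, t2}
  B3 = {t0}
  B4 = {t1}
s0 ∈ B0, t0 ∈ B3 → different blocks

NO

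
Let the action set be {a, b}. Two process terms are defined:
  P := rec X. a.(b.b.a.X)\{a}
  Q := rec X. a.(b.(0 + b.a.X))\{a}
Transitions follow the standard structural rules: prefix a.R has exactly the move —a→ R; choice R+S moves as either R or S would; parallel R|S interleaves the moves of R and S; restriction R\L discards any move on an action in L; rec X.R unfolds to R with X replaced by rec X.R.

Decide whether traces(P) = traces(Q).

trace-equivalent

P's transition system — 4 states:
  s0 = rec X. a.(b.b.a.X)\{a} → --a--▸ s1
  s1 = (b.b.a.(rec X. a.(b.b.a.X)\{a}))\{a} → --b--▸ s2
  s2 = (b.a.(rec X. a.(b.b.a.X)\{a}))\{a} → --b--▸ s3
  s3 = (a.(rec X. a.(b.b.a.X)\{a}))\{a} → deadlocked
Q's transition system — 4 states:
  t0 = rec X. a.(b.(0 + b.a.X))\{a} → --a--▸ t1
  t1 = (b.(0 + b.a.(rec X. a.(b.(0 + b.a.X))\{a})))\{a} → --b--▸ t2
  t2 = (0 + b.a.(rec X. a.(b.(0 + b.a.X))\{a}))\{a} → --b--▸ t3
  t3 = (a.(rec X. a.(b.(0 + b.a.X))\{a}))\{a} → deadlocked
Bisimilarity quotient blocks:
  B0 = {s0, t0}
  B1 = {s1, t1}
  B2 = {s2, t2}
  B3 = {s3, t3}
s0 ∈ B0, t0 ∈ B0 → same block
Bisimilar ⇒ trace-equivalent.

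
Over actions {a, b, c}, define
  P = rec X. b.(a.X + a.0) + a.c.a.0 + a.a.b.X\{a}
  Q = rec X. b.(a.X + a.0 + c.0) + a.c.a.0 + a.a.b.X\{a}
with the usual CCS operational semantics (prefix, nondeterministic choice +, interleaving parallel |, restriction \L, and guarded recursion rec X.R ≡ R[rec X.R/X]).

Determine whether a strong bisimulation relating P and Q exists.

LTS(P): 9 reachable states
  s0 = rec X. b.(a.X + a.0) + a.c.a.0 + a.a.b.X\{a} :: =a=> s1, =a=> s2, =b=> s3
  s1 = a.b.(rec X. b.(a.X + a.0) + a.c.a.0 + a.a.b.X\{a})\{a} :: =a=> s4
  s2 = c.a.0 :: =c=> s5
  s3 = a.(rec X. b.(a.X + a.0) + a.c.a.0 + a.a.b.X\{a}) + a.0 :: =a=> s0, =a=> s6
  s4 = b.(rec X. b.(a.X + a.0) + a.c.a.0 + a.a.b.X\{a})\{a} :: =b=> s7
  s5 = a.0 :: =a=> s6
  s6 = 0 :: ·
  s7 = (rec X. b.(a.X + a.0) + a.c.a.0 + a.a.b.X\{a})\{a} :: =b=> s8
  s8 = (a.(rec X. b.(a.X + a.0) + a.c.a.0 + a.a.b.X\{a}) + a.0)\{a} :: ·
LTS(Q): 10 reachable states
  t0 = rec X. b.(a.X + a.0 + c.0) + a.c.a.0 + a.a.b.X\{a} :: =a=> t1, =a=> t2, =b=> t3
  t1 = a.b.(rec X. b.(a.X + a.0 + c.0) + a.c.a.0 + a.a.b.X\{a})\{a} :: =a=> t4
  t2 = c.a.0 :: =c=> t5
  t3 = a.(rec X. b.(a.X + a.0 + c.0) + a.c.a.0 + a.a.b.X\{a}) + a.0 + c.0 :: =a=> t0, =a=> t6, =c=> t6
  t4 = b.(rec X. b.(a.X + a.0 + c.0) + a.c.a.0 + a.a.b.X\{a})\{a} :: =b=> t7
  t5 = a.0 :: =a=> t6
  t6 = 0 :: ·
  t7 = (rec X. b.(a.X + a.0 + c.0) + a.c.a.0 + a.a.b.X\{a})\{a} :: =b=> t8
  t8 = (a.(rec X. b.(a.X + a.0 + c.0) + a.c.a.0 + a.a.b.X\{a}) + a.0 + c.0)\{a} :: =c=> t9
  t9 = 0\{a} :: ·
Partition-refinement fixed point:
  B0 = {s0}
  B1 = {s1}
  B2 = {s4}
  B3 = {s7}
  B4 = {s6, s8, t6, t9}
  B5 = {s2, t2}
  B6 = {s5, t5}
  B7 = {s3}
  B8 = {t0}
  B9 = {t1}
  B10 = {t4}
  B11 = {t7}
  B12 = {t8}
  B13 = {t3}
s0 ∈ B0, t0 ∈ B8 → different blocks

not bisimilar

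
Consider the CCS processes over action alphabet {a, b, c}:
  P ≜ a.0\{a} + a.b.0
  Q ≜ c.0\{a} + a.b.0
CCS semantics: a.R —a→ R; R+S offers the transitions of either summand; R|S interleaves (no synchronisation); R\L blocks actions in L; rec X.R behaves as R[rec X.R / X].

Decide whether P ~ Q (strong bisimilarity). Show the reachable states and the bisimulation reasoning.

LTS(P): 4 reachable states
  u0 = a.0\{a} + a.b.0 → -a-> u1, -a-> u2
  u1 = 0\{a} → deadlocked
  u2 = b.0 → -b-> u3
  u3 = 0 → deadlocked
LTS(Q): 4 reachable states
  v0 = c.0\{a} + a.b.0 → -a-> v1, -c-> v2
  v1 = b.0 → -b-> v3
  v2 = 0\{a} → deadlocked
  v3 = 0 → deadlocked
Partition-refinement fixed point:
  B0 = {u0}
  B1 = {u2, v1}
  B2 = {u1, u3, v2, v3}
  B3 = {v0}
u0 ∈ B0, v0 ∈ B3 → different blocks

NO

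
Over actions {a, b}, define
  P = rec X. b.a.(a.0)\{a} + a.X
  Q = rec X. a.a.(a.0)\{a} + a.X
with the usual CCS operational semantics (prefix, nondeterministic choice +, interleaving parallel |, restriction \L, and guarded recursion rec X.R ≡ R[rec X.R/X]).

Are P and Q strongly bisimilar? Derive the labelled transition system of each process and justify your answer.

LTS(P): 3 reachable states
  u0 = rec X. b.a.(a.0)\{a} + a.X has moves ··a··> u0, ··b··> u1
  u1 = a.(a.0)\{a} has moves ··a··> u2
  u2 = (a.0)\{a} has moves ·
LTS(Q): 3 reachable states
  v0 = rec X. a.a.(a.0)\{a} + a.X has moves ··a··> v0, ··a··> v1
  v1 = a.(a.0)\{a} has moves ··a··> v2
  v2 = (a.0)\{a} has moves ·
Bisimilarity quotient blocks:
  B0 = {u0}
  B1 = {u1, v1}
  B2 = {u2, v2}
  B3 = {v0}
u0 ∈ B0, v0 ∈ B3 → different blocks

NO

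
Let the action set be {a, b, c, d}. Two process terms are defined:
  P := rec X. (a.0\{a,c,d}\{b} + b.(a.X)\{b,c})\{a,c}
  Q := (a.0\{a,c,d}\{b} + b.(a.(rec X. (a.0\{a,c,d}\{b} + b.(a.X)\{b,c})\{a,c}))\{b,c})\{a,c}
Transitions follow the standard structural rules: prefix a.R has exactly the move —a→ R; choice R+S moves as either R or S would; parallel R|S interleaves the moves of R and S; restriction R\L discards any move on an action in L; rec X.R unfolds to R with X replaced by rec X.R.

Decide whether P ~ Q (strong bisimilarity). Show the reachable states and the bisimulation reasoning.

bisimilar

P's transition system — 2 states:
  s0 = rec X. (a.0\{a,c,d}\{b} + b.(a.X)\{b,c})\{a,c} | =b=> s1
  s1 = (a.(rec X. (a.0\{a,c,d}\{b} + b.(a.X)\{b,c})\{a,c}))\{b,c}\{a,c} | stopped
Q's transition system — 2 states:
  t0 = (a.0\{a,c,d}\{b} + b.(a.(rec X. (a.0\{a,c,d}\{b} + b.(a.X)\{b,c})\{a,c}))\{b,c})\{a,c} | =b=> t1
  t1 = (a.(rec X. (a.0\{a,c,d}\{b} + b.(a.X)\{b,c})\{a,c}))\{b,c}\{a,c} | stopped
Coarsest stable partition (strong bisimilarity classes):
  B0 = {s0, t0}
  B1 = {s1, t1}
s0 ∈ B0, t0 ∈ B0 → same block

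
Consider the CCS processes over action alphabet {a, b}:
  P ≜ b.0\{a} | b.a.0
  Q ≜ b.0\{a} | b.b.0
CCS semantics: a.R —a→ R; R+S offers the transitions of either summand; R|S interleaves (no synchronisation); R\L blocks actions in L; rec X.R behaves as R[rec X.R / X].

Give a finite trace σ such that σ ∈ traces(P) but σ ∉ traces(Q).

P's transition system — 6 states:
  s0 = b.0\{a} | b.a.0 → -b-> s1, -b-> s2
  s1 = 0\{a} | b.a.0 → -b-> s3
  s2 = b.0\{a} | a.0 → -a-> s4, -b-> s3
  s3 = 0\{a} | a.0 → -a-> s5
  s4 = b.0\{a} | 0 → -b-> s5
  s5 = 0\{a} | 0 → ∅
Q's transition system — 6 states:
  t0 = b.0\{a} | b.b.0 → -b-> t1, -b-> t2
  t1 = 0\{a} | b.b.0 → -b-> t3
  t2 = b.0\{a} | b.0 → -b-> t3, -b-> t4
  t3 = 0\{a} | b.0 → -b-> t5
  t4 = b.0\{a} | 0 → -b-> t5
  t5 = 0\{a} | 0 → ∅
Trace ⟨ba⟩ through P, begin at {s0}:
  after b @ step 1: {s1, s2}
  after a @ step 2: {s4}
  P completes σ.
Trace ⟨ba⟩ through Q, begin at {t0}:
  after b @ step 1: {t1, t2}
  after a @ step 2: no successor for Q

ba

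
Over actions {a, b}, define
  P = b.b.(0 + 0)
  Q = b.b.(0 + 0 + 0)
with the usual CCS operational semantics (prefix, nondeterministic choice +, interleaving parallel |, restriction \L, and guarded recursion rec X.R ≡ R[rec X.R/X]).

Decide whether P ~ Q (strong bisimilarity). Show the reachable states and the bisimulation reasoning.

P's transition system — 3 states:
  p0 = b.b.(0 + 0) :: —b→ p1
  p1 = b.(0 + 0) :: —b→ p2
  p2 = 0 + 0 :: deadlocked
Q's transition system — 3 states:
  q0 = b.b.(0 + 0 + 0) :: —b→ q1
  q1 = b.(0 + 0 + 0) :: —b→ q2
  q2 = 0 + 0 + 0 :: deadlocked
Bisimilarity quotient blocks:
  B0 = {p0, q0}
  B1 = {p1, q1}
  B2 = {p2, q2}
p0 ∈ B0, q0 ∈ B0 → same block

YES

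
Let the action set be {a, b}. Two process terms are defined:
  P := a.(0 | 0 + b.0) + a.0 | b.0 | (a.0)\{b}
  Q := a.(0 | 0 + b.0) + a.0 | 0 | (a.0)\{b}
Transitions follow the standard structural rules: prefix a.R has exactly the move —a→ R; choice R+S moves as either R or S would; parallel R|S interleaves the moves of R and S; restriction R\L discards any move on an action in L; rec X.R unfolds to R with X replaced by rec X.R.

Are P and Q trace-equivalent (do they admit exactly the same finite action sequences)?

P's transition system — 10 states:
  s0 = a.(0 | 0 + b.0) + a.0 | b.0 | (a.0)\{b} | ··a··> s1, ··a··> s2, ··a··> s3, ··b··> s4
  s1 = 0 | 0 + b.0 | ··b··> s5
  s2 = 0 | b.0 | (a.0)\{b} | ··a··> s6, ··b··> s7
  s3 = a.0 | b.0 | 0\{b} | ··a··> s6, ··b··> s8
  s4 = a.0 | 0 | (a.0)\{b} | ··a··> s7, ··a··> s8
  s5 = 0 | deadlocked
  s6 = 0 | b.0 | 0\{b} | ··b··> s9
  s7 = 0 | 0 | (a.0)\{b} | ··a··> s9
  s8 = a.0 | 0 | 0\{b} | ··a··> s9
  s9 = 0 | 0 | 0\{b} | deadlocked
Q's transition system — 6 states:
  t0 = a.(0 | 0 + b.0) + a.0 | 0 | (a.0)\{b} | ··a··> t1, ··a··> t2, ··a··> t3
  t1 = 0 | 0 + b.0 | ··b··> t4
  t2 = 0 | 0 | (a.0)\{b} | ··a··> t5
  t3 = a.0 | 0 | 0\{b} | ··a··> t5
  t4 = 0 | deadlocked
  t5 = 0 | 0 | 0\{b} | deadlocked
Executing b from P (initial set {s0}):
  [1] b ⇒ {s4}
  P completes σ.
Executing b from Q (initial set {t0}):
  [1] b ⇒ no successor for Q

trace-distinct — witness ⟨b⟩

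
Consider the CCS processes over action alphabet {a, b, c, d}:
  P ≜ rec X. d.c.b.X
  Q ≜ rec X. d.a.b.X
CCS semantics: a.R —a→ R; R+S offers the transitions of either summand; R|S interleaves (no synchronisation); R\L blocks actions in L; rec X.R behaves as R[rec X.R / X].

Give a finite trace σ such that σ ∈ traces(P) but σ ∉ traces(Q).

P's transition system — 3 states:
  p0 = rec X. d.c.b.X → --d--▸ p1
  p1 = c.b.(rec X. d.c.b.X) → --c--▸ p2
  p2 = b.(rec X. d.c.b.X) → --b--▸ p0
Q's transition system — 3 states:
  q0 = rec X. d.a.b.X → --d--▸ q1
  q1 = a.b.(rec X. d.a.b.X) → --a--▸ q2
  q2 = b.(rec X. d.a.b.X) → --b--▸ q0
Trace ⟨dc⟩ through P, begin at {p0}:
  step 1 (d): {p1}
  step 2 (c): {p2}
  — P admits the full trace.
Trace ⟨dc⟩ through Q, begin at {q0}:
  step 1 (d): {q1}
  step 2 (c): ∅ (Q stuck)

dc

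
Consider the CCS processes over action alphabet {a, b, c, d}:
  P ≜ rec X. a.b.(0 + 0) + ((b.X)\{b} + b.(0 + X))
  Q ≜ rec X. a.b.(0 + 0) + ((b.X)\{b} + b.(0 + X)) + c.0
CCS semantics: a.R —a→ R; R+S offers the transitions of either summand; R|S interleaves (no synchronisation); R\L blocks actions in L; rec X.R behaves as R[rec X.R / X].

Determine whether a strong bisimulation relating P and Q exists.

NO

LTS(P): 4 reachable states
  m0 = rec X. a.b.(0 + 0) + ((b.X)\{b} + b.(0 + X)) has moves ··a··> m1, ··b··> m2
  m1 = b.(0 + 0) has moves ··b··> m3
  m2 = 0 + (rec X. a.b.(0 + 0) + ((b.X)\{b} + b.(0 + X))) has moves ··a··> m1, ··b··> m2
  m3 = 0 + 0 has moves ∅
LTS(Q): 5 reachable states
  n0 = rec X. a.b.(0 + 0) + ((b.X)\{b} + b.(0 + X)) + c.0 has moves ··a··> n1, ··b··> n2, ··c··> n3
  n1 = b.(0 + 0) has moves ··b··> n4
  n2 = 0 + (rec X. a.b.(0 + 0) + ((b.X)\{b} + b.(0 + X)) + c.0) has moves ··a··> n1, ··b··> n2, ··c··> n3
  n3 = 0 has moves ∅
  n4 = 0 + 0 has moves ∅
Bisimilarity quotient blocks:
  B0 = {m0, m2}
  B1 = {m1, n1}
  B2 = {m3, n3, n4}
  B3 = {n0, n2}
m0 ∈ B0, n0 ∈ B3 → different blocks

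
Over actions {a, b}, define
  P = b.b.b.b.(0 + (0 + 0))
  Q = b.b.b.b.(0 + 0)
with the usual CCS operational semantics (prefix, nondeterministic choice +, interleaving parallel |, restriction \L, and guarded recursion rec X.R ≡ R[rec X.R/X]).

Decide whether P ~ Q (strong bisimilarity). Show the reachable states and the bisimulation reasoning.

P ~ Q

Reachable graph of P (5 states):
  s0 = b.b.b.b.(0 + (0 + 0)) | =b=> s1
  s1 = b.b.b.(0 + (0 + 0)) | =b=> s2
  s2 = b.b.(0 + (0 + 0)) | =b=> s3
  s3 = b.(0 + (0 + 0)) | =b=> s4
  s4 = 0 + (0 + 0) | ·
Reachable graph of Q (5 states):
  t0 = b.b.b.b.(0 + 0) | =b=> t1
  t1 = b.b.b.(0 + 0) | =b=> t2
  t2 = b.b.(0 + 0) | =b=> t3
  t3 = b.(0 + 0) | =b=> t4
  t4 = 0 + 0 | ·
Bisimilarity quotient blocks:
  B0 = {s0, t0}
  B1 = {s1, t1}
  B2 = {s2, t2}
  B3 = {s3, t3}
  B4 = {s4, t4}
s0 ∈ B0, t0 ∈ B0 → same block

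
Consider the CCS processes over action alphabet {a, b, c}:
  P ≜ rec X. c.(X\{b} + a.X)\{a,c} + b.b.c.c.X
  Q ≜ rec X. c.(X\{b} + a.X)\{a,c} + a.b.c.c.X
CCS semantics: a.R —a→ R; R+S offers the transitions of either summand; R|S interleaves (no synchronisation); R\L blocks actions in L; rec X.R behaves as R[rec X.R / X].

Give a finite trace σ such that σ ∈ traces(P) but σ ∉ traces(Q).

P's transition system — 5 states:
  m0 = rec X. c.(X\{b} + a.X)\{a,c} + b.b.c.c.X :: --b--▸ m1, --c--▸ m2
  m1 = b.c.c.(rec X. c.(X\{b} + a.X)\{a,c} + b.b.c.c.X) :: --b--▸ m3
  m2 = ((rec X. c.(X\{b} + a.X)\{a,c} + b.b.c.c.X)\{b} + a.(rec X. c.(X\{b} + a.X)\{a,c} + b.b.c.c.X))\{a,c} :: ∅
  m3 = c.c.(rec X. c.(X\{b} + a.X)\{a,c} + b.b.c.c.X) :: --c--▸ m4
  m4 = c.(rec X. c.(X\{b} + a.X)\{a,c} + b.b.c.c.X) :: --c--▸ m0
Q's transition system — 5 states:
  n0 = rec X. c.(X\{b} + a.X)\{a,c} + a.b.c.c.X :: --a--▸ n1, --c--▸ n2
  n1 = b.c.c.(rec X. c.(X\{b} + a.X)\{a,c} + a.b.c.c.X) :: --b--▸ n3
  n2 = ((rec X. c.(X\{b} + a.X)\{a,c} + a.b.c.c.X)\{b} + a.(rec X. c.(X\{b} + a.X)\{a,c} + a.b.c.c.X))\{a,c} :: ∅
  n3 = c.c.(rec X. c.(X\{b} + a.X)\{a,c} + a.b.c.c.X) :: --c--▸ n4
  n4 = c.(rec X. c.(X\{b} + a.X)\{a,c} + a.b.c.c.X) :: --c--▸ n0
Trace ⟨b⟩ through P, begin at {m0}:
  after b @ step 1: {m1}
  ✓ P
Trace ⟨b⟩ through Q, begin at {n0}:
  after b @ step 1: no successor for Q

b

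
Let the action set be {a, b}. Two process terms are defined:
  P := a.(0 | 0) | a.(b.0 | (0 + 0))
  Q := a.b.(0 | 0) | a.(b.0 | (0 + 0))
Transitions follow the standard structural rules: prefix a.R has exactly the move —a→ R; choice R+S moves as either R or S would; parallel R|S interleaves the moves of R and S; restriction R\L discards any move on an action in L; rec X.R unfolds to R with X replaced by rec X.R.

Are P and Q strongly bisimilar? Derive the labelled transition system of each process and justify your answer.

P's transition system — 6 states:
  s0 = a.(0 | 0) | a.(b.0 | (0 + 0)) → =a=> s1, =a=> s2
  s1 = 0 | 0 | a.(b.0 | (0 + 0)) → =a=> s3
  s2 = a.(0 | 0) | (b.0 | (0 + 0)) → =a=> s3, =b=> s4
  s3 = 0 | 0 | (b.0 | (0 + 0)) → =b=> s5
  s4 = a.(0 | 0) | (0 | (0 + 0)) → =a=> s5
  s5 = 0 | 0 | (0 | (0 + 0)) → stopped
Q's transition system — 9 states:
  t0 = a.b.(0 | 0) | a.(b.0 | (0 + 0)) → =a=> t1, =a=> t2
  t1 = a.b.(0 | 0) | (b.0 | (0 + 0)) → =a=> t3, =b=> t4
  t2 = b.(0 | 0) | a.(b.0 | (0 + 0)) → =a=> t3, =b=> t5
  t3 = b.(0 | 0) | (b.0 | (0 + 0)) → =b=> t6, =b=> t7
  t4 = a.b.(0 | 0) | (0 | (0 + 0)) → =a=> t7
  t5 = 0 | 0 | a.(b.0 | (0 + 0)) → =a=> t6
  t6 = 0 | 0 | (b.0 | (0 + 0)) → =b=> t8
  t7 = b.(0 | 0) | (0 | (0 + 0)) → =b=> t8
  t8 = 0 | 0 | (0 | (0 + 0)) → stopped
Coarsest stable partition (strong bisimilarity classes):
  B0 = {s0}
  B1 = {s2}
  B2 = {s3, t6, t7}
  B3 = {s5, t8}
  B4 = {s4}
  B5 = {s1, t4, t5}
  B6 = {t0}
  B7 = {t1, t2}
  B8 = {t3}
s0 ∈ B0, t0 ∈ B6 → different blocks

NO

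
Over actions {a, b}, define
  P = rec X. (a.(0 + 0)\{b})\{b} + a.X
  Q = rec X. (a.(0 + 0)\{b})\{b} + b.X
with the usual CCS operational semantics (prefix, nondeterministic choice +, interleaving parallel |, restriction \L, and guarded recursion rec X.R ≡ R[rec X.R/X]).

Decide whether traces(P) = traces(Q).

P's transition system — 2 states:
  u0 = rec X. (a.(0 + 0)\{b})\{b} + a.X :: —a→ u0, —a→ u1
  u1 = (0 + 0)\{b}\{b} :: ·
Q's transition system — 2 states:
  v0 = rec X. (a.(0 + 0)\{b})\{b} + b.X :: —a→ v1, —b→ v0
  v1 = (0 + 0)\{b}\{b} :: ·
Run σ = ⟨aa⟩ on P: start {u0}
  after a @ step 1: {u0, u1}
  after a @ step 2: {u0, u1}
  — P admits the full trace.
Run σ = ⟨aa⟩ on Q: start {v0}
  after a @ step 1: {v1}
  after a @ step 2: ∅  — Q cannot continue

NO — witness ⟨aa⟩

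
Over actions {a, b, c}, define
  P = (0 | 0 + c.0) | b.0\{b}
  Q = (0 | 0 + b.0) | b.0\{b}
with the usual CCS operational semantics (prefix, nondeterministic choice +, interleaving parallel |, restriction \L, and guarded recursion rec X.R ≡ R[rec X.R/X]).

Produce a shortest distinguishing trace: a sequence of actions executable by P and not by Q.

LTS(P): 4 reachable states
  m0 = (0 | 0 + c.0) | b.0\{b} has moves --b--▸ m1, --c--▸ m2
  m1 = (0 | 0 + c.0) | 0\{b} has moves --c--▸ m3
  m2 = 0 | b.0\{b} has moves --b--▸ m3
  m3 = 0 | 0\{b} has moves (no moves)
LTS(Q): 4 reachable states
  n0 = (0 | 0 + b.0) | b.0\{b} has moves --b--▸ n1, --b--▸ n2
  n1 = (0 | 0 + b.0) | 0\{b} has moves --b--▸ n3
  n2 = 0 | b.0\{b} has moves --b--▸ n3
  n3 = 0 | 0\{b} has moves (no moves)
Trace ⟨c⟩ through P, begin at {m0}:
  after c @ step 1: {m2}
  ✓ P
Trace ⟨c⟩ through Q, begin at {n0}:
  after c @ step 1: ∅  — Q cannot continue

c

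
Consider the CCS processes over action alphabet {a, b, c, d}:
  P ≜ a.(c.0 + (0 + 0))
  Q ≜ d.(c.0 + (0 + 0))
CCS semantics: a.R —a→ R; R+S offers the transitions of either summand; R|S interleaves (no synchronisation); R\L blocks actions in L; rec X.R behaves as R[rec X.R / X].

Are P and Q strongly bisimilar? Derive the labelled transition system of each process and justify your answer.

Reachable graph of P (3 states):
  s0 = a.(c.0 + (0 + 0)) :: —a→ s1
  s1 = c.0 + (0 + 0) :: —c→ s2
  s2 = 0 :: stopped
Reachable graph of Q (3 states):
  t0 = d.(c.0 + (0 + 0)) :: —d→ t1
  t1 = c.0 + (0 + 0) :: —c→ t2
  t2 = 0 :: stopped
Bisimilarity quotient blocks:
  B0 = {s0}
  B1 = {s1, t1}
  B2 = {s2, t2}
  B3 = {t0}
s0 ∈ B0, t0 ∈ B3 → different blocks

NO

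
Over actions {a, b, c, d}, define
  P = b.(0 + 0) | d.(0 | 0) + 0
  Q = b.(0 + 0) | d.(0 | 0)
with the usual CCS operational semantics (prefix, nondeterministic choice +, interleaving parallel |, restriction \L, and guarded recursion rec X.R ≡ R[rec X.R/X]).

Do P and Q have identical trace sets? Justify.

Reachable graph of P (4 states):
  u0 = b.(0 + 0) | d.(0 | 0) + 0 :: --b--▸ u1, --d--▸ u2
  u1 = (0 + 0) | d.(0 | 0) :: --d--▸ u3
  u2 = b.(0 + 0) | (0 | 0) :: --b--▸ u3
  u3 = (0 + 0) | (0 | 0) :: stopped
Reachable graph of Q (4 states):
  v0 = b.(0 + 0) | d.(0 | 0) :: --b--▸ v1, --d--▸ v2
  v1 = (0 + 0) | d.(0 | 0) :: --d--▸ v3
  v2 = b.(0 + 0) | (0 | 0) :: --b--▸ v3
  v3 = (0 + 0) | (0 | 0) :: stopped
Partition-refinement fixed point:
  B0 = {u0, v0}
  B1 = {u2, v2}
  B2 = {u3, v3}
  B3 = {u1, v1}
u0 ∈ B0, v0 ∈ B0 → same block
Bisimilar ⇒ trace-equivalent.

trace-equivalent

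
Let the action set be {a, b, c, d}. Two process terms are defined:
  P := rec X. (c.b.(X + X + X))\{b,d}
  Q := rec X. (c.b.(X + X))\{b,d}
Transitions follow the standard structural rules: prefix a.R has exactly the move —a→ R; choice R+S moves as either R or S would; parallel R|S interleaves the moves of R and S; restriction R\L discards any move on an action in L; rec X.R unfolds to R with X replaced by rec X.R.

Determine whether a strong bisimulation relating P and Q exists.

P's transition system — 2 states:
  u0 = rec X. (c.b.(X + X + X))\{b,d} :: ··c··> u1
  u1 = (b.((rec X. (c.b.(X + X + X))\{b,d}) + (rec X. (c.b.(X + X + X))\{b,d}) + (rec X. (c.b.(X + X + X))\{b,d})))\{b,d} :: ·
Q's transition system — 2 states:
  v0 = rec X. (c.b.(X + X))\{b,d} :: ··c··> v1
  v1 = (b.((rec X. (c.b.(X + X))\{b,d}) + (rec X. (c.b.(X + X))\{b,d})))\{b,d} :: ·
Partition-refinement fixed point:
  B0 = {u0, v0}
  B1 = {u1, v1}
u0 ∈ B0, v0 ∈ B0 → same block

YES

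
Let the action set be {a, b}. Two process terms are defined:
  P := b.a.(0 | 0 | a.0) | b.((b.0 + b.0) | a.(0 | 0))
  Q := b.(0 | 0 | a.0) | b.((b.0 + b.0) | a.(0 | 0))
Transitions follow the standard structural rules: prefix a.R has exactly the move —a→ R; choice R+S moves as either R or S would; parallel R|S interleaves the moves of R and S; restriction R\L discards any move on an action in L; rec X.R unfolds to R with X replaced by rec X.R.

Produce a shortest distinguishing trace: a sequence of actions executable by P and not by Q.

LTS(P): 20 reachable states
  u0 = b.a.(0 | 0 | a.0) | b.((b.0 + b.0) | a.(0 | 0)) :: =b=> u1, =b=> u2
  u1 = a.(0 | 0 | a.0) | b.((b.0 + b.0) | a.(0 | 0)) :: =a=> u3, =b=> u4
  u2 = b.a.(0 | 0 | a.0) | ((b.0 + b.0) | a.(0 | 0)) :: =a=> u5, =b=> u4, =b=> u6
  u3 = 0 | 0 | a.0 | b.((b.0 + b.0) | a.(0 | 0)) :: =a=> u7, =b=> u8
  u4 = a.(0 | 0 | a.0) | ((b.0 + b.0) | a.(0 | 0)) :: =a=> u8, =a=> u9, =b=> u10
  u5 = b.a.(0 | 0 | a.0) | ((b.0 + b.0) | (0 | 0)) :: =b=> u11, =b=> u9
  u6 = b.a.(0 | 0 | a.0) | (0 | a.(0 | 0)) :: =a=> u11, =b=> u10
  u7 = 0 | 0 | 0 | b.((b.0 + b.0) | a.(0 | 0)) :: =b=> u12
  u8 = 0 | 0 | a.0 | ((b.0 + b.0) | a.(0 | 0)) :: =a=> u12, =a=> u13, =b=> u14
  u9 = a.(0 | 0 | a.0) | ((b.0 + b.0) | (0 | 0)) :: =a=> u13, =b=> u15
  u10 = a.(0 | 0 | a.0) | (0 | a.(0 | 0)) :: =a=> u14, =a=> u15
  u11 = b.a.(0 | 0 | a.0) | (0 | (0 | 0)) :: =b=> u15
  u12 = 0 | 0 | 0 | ((b.0 + b.0) | a.(0 | 0)) :: =a=> u16, =b=> u17
  u13 = 0 | 0 | a.0 | ((b.0 + b.0) | (0 | 0)) :: =a=> u16, =b=> u18
  u14 = 0 | 0 | a.0 | (0 | a.(0 | 0)) :: =a=> u17, =a=> u18
  u15 = a.(0 | 0 | a.0) | (0 | (0 | 0)) :: =a=> u18
  u16 = 0 | 0 | 0 | ((b.0 + b.0) | (0 | 0)) :: =b=> u19
  u17 = 0 | 0 | 0 | (0 | a.(0 | 0)) :: =a=> u19
  u18 = 0 | 0 | a.0 | (0 | (0 | 0)) :: =a=> u19
  u19 = 0 | 0 | 0 | (0 | (0 | 0)) :: ·
LTS(Q): 15 reachable states
  v0 = b.(0 | 0 | a.0) | b.((b.0 + b.0) | a.(0 | 0)) :: =b=> v1, =b=> v2
  v1 = 0 | 0 | a.0 | b.((b.0 + b.0) | a.(0 | 0)) :: =a=> v3, =b=> v4
  v2 = b.(0 | 0 | a.0) | ((b.0 + b.0) | a.(0 | 0)) :: =a=> v5, =b=> v4, =b=> v6
  v3 = 0 | 0 | 0 | b.((b.0 + b.0) | a.(0 | 0)) :: =b=> v7
  v4 = 0 | 0 | a.0 | ((b.0 + b.0) | a.(0 | 0)) :: =a=> v7, =a=> v8, =b=> v9
  v5 = b.(0 | 0 | a.0) | ((b.0 + b.0) | (0 | 0)) :: =b=> v10, =b=> v8
  v6 = b.(0 | 0 | a.0) | (0 | a.(0 | 0)) :: =a=> v10, =b=> v9
  v7 = 0 | 0 | 0 | ((b.0 + b.0) | a.(0 | 0)) :: =a=> v11, =b=> v12
  v8 = 0 | 0 | a.0 | ((b.0 + b.0) | (0 | 0)) :: =a=> v11, =b=> v13
  v9 = 0 | 0 | a.0 | (0 | a.(0 | 0)) :: =a=> v12, =a=> v13
  v10 = b.(0 | 0 | a.0) | (0 | (0 | 0)) :: =b=> v13
  v11 = 0 | 0 | 0 | ((b.0 + b.0) | (0 | 0)) :: =b=> v14
  v12 = 0 | 0 | 0 | (0 | a.(0 | 0)) :: =a=> v14
  v13 = 0 | 0 | a.0 | (0 | (0 | 0)) :: =a=> v14
  v14 = 0 | 0 | 0 | (0 | (0 | 0)) :: ·
Run σ = ⟨baa⟩ on P: start {u0}
  after b @ step 1: {u1, u2}
  after a @ step 2: {u3, u5}
  after a @ step 3: {u7}
  — P admits the full trace.
Run σ = ⟨baa⟩ on Q: start {v0}
  after b @ step 1: {v1, v2}
  after a @ step 2: {v3, v5}
  after a @ step 3: no successor for Q

baa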